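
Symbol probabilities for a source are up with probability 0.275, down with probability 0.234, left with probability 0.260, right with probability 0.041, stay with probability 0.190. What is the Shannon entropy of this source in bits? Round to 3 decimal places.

H = −Σ pᵢ log₂ pᵢ.
−0.275·log₂(0.275) = 0.5122
−0.234·log₂(0.234) = 0.4903
−0.260·log₂(0.260) = 0.5053
−0.041·log₂(0.041) = 0.1889
−0.190·log₂(0.190) = 0.4552
Sum ≈ 2.1520 → 2.152 bits.

2.152 bits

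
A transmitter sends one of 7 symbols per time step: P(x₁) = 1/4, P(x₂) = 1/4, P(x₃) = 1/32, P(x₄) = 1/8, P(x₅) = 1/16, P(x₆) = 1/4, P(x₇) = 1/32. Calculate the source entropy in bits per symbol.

Each probability is a power of 1/2, so log₂(1/p) is an integer.
H = Σ p·log₂(1/p) = 1/4·2 + 1/4·2 + 1/32·5 + 1/8·3 + 1/16·4 + 1/4·2 + 1/32·5 = 2.4375 bits.

2.4375 bits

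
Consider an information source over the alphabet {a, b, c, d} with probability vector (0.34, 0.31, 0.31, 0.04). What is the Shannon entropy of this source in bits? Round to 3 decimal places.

H = −Σ pᵢ log₂ pᵢ.
−0.34·log₂(0.34) = 0.5292
−0.31·log₂(0.31) = 0.5238
−0.31·log₂(0.31) = 0.5238
−0.04·log₂(0.04) = 0.1858
Sum ≈ 1.7625 → 1.763 bits.

1.763 bits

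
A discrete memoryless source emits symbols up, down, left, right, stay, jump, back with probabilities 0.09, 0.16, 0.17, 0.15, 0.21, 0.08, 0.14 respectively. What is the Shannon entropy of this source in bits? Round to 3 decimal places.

H = −Σ pᵢ log₂ pᵢ.
−0.09·log₂(0.09) = 0.3127
−0.16·log₂(0.16) = 0.4230
−0.17·log₂(0.17) = 0.4346
−0.15·log₂(0.15) = 0.4105
−0.21·log₂(0.21) = 0.4728
−0.08·log₂(0.08) = 0.2915
−0.14·log₂(0.14) = 0.3971
Sum ≈ 2.7422 → 2.742 bits.

2.742 bits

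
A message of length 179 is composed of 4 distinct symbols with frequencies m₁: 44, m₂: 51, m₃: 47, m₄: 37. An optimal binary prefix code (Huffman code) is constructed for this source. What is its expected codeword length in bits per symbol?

Probabilities are the counts divided by 179.
Repeatedly combine the two least-probable nodes; the expected code length is the sum of the merged weights.
merge 37/179 + 44/179 → 81/179
merge 47/179 + 51/179 → 98/179
merge 81/179 + 98/179 → 1
L = 81/179 + 98/179 + 1 = 2 bits/symbol.

2 bits/symbol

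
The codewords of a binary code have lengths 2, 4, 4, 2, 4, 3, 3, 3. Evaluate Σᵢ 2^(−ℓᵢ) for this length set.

1.0625

With common denominator 2^4 = 16: Σ 2^(−ℓᵢ) = 4/16 + 1/16 + 1/16 + 4/16 + 1/16 + 2/16 + 2/16 + 2/16 = 17/16 = 1.0625.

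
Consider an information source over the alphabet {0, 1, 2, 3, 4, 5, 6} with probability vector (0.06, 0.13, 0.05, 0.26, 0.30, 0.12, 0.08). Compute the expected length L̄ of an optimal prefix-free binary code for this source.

Repeatedly combine the two least-probable nodes; the expected code length is the sum of the merged weights.
merge 1/20 + 3/50 → 11/100
merge 2/25 + 11/100 → 19/100
merge 3/25 + 13/100 → 1/4
merge 19/100 + 1/4 → 11/25
merge 13/50 + 3/10 → 14/25
merge 11/25 + 14/25 → 1
L = 11/100 + 19/100 + 1/4 + 11/25 + 14/25 + 1 = 51/20 = 2.55 bits/symbol.

2.55 bits/symbol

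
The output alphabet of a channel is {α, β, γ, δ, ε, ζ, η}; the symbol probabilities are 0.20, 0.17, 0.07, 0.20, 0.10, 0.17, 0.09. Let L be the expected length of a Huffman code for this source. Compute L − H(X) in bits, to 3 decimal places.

0.049 bits

Entropy H = −Σ p log₂ p ≈ 2.7113 bits.
Huffman merges: 7/100+9/100→4/25; 1/10+4/25→13/50; 17/100+17/100→17/50; 1/5+1/5→2/5; 13/50+17/50→3/5; 2/5+3/5→1. L = 69/25 ≈ 2.7600.
L − H = 2.7600 − 2.7113 = 0.049 bits.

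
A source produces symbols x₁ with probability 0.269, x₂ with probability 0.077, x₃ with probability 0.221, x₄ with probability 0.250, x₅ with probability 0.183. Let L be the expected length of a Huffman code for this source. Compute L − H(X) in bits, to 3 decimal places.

Entropy H = −Σ p log₂ p ≈ 2.2241 bits.
Huffman merges: 77/1000+183/1000→13/50; 221/1000+1/4→471/1000; 13/50+269/1000→529/1000; 471/1000+529/1000→1. L = 113/50 ≈ 2.2600.
L − H = 2.2600 − 2.2241 = 0.036 bits.

0.036 bits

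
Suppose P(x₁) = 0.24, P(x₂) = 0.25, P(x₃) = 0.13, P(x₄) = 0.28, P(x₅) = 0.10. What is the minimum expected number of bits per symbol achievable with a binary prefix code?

2.23 bits/symbol

Repeatedly combine the two least-probable nodes; the expected code length is the sum of the merged weights.
merge 1/10 + 13/100 → 23/100
merge 23/100 + 6/25 → 47/100
merge 1/4 + 7/25 → 53/100
merge 47/100 + 53/100 → 1
L = 23/100 + 47/100 + 53/100 + 1 = 223/100 = 2.23 bits/symbol.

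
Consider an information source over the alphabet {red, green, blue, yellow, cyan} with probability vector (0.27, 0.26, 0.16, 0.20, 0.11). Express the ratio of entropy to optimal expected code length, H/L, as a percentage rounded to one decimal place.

99.3%

Entropy H = −Σ p log₂ p ≈ 2.2530 bits.
Huffman merges: 11/100+4/25→27/100; 1/5+13/50→23/50; 27/100+27/100→27/50; 23/50+27/50→1. L = 227/100 ≈ 2.2700.
Efficiency = H/L = 2.2530/2.2700 = 99.3%.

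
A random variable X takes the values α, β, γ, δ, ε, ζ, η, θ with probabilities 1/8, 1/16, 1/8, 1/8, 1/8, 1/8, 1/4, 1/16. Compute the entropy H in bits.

Each probability is a power of 1/2, so log₂(1/p) is an integer.
H = Σ p·log₂(1/p) = 1/8·3 + 1/16·4 + 1/8·3 + 1/8·3 + 1/8·3 + 1/8·3 + 1/4·2 + 1/16·4 = 2.875 bits.

2.875 bits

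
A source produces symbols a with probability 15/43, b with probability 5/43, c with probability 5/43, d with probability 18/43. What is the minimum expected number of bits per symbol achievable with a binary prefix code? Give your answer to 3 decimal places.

1.814 bits/symbol

Repeatedly combine the two least-probable nodes; the expected code length is the sum of the merged weights.
merge 5/43 + 5/43 → 10/43
merge 10/43 + 15/43 → 25/43
merge 18/43 + 25/43 → 1
L = 10/43 + 25/43 + 1 = 78/43 ≈ 1.814 bits/symbol.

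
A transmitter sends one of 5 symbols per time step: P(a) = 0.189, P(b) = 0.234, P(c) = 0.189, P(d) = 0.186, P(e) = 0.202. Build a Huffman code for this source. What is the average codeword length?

Repeatedly combine the two least-probable nodes; the expected code length is the sum of the merged weights.
merge 93/500 + 189/1000 → 3/8
merge 189/1000 + 101/500 → 391/1000
merge 117/500 + 3/8 → 609/1000
merge 391/1000 + 609/1000 → 1
L = 3/8 + 391/1000 + 609/1000 + 1 = 19/8 = 2.375 bits/symbol.

2.375 bits/symbol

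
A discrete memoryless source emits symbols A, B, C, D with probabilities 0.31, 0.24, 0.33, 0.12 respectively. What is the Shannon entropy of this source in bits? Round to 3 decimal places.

H = −Σ pᵢ log₂ pᵢ.
−0.31·log₂(0.31) = 0.5238
−0.24·log₂(0.24) = 0.4941
−0.33·log₂(0.33) = 0.5278
−0.12·log₂(0.12) = 0.3671
Sum ≈ 1.9128 → 1.913 bits.

1.913 bits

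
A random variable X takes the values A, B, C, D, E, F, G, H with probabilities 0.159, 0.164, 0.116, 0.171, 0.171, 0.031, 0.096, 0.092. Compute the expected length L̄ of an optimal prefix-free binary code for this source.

2.952 bits/symbol

Repeatedly combine the two least-probable nodes; the expected code length is the sum of the merged weights.
merge 31/1000 + 23/250 → 123/1000
merge 12/125 + 29/250 → 53/250
merge 123/1000 + 159/1000 → 141/500
merge 41/250 + 171/1000 → 67/200
merge 171/1000 + 53/250 → 383/1000
merge 141/500 + 67/200 → 617/1000
merge 383/1000 + 617/1000 → 1
L = 123/1000 + 53/250 + 141/500 + 67/200 + 383/1000 + 617/1000 + 1 = 369/125 = 2.952 bits/symbol.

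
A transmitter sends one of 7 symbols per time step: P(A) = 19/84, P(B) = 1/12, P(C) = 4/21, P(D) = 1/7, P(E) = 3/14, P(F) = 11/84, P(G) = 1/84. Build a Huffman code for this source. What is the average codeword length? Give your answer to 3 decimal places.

Repeatedly combine the two least-probable nodes; the expected code length is the sum of the merged weights.
merge 1/84 + 1/12 → 2/21
merge 2/21 + 11/84 → 19/84
merge 1/7 + 4/21 → 1/3
merge 3/14 + 19/84 → 37/84
merge 19/84 + 1/3 → 47/84
merge 37/84 + 47/84 → 1
L = 2/21 + 19/84 + 1/3 + 37/84 + 47/84 + 1 = 223/84 ≈ 2.655 bits/symbol.

2.655 bits/symbol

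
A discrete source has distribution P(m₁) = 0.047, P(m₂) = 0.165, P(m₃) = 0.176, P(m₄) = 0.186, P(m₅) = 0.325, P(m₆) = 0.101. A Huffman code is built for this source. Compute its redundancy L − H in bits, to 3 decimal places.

0.071 bits

Entropy H = −Σ p log₂ p ≈ 2.3898 bits.
Huffman merges: 47/1000+101/1000→37/250; 37/250+33/200→313/1000; 22/125+93/500→181/500; 313/1000+13/40→319/500; 181/500+319/500→1. L = 2461/1000 ≈ 2.4610.
L − H = 2.4610 − 2.3898 = 0.071 bits.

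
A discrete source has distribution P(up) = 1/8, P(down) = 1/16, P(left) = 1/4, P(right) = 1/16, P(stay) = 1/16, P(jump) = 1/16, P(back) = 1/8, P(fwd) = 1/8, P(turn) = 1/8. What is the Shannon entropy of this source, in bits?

Each probability is a power of 1/2, so log₂(1/p) is an integer.
H = Σ p·log₂(1/p) = 1/8·3 + 1/16·4 + 1/4·2 + 1/16·4 + 1/16·4 + 1/16·4 + 1/8·3 + 1/8·3 + 1/8·3 = 3 bits.

3 bits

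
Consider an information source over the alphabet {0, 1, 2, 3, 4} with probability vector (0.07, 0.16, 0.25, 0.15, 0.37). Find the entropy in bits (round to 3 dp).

2.133 bits

H = −Σ pᵢ log₂ pᵢ.
−0.07·log₂(0.07) = 0.2686
−0.16·log₂(0.16) = 0.4230
−0.25·log₂(0.25) = 0.5000
−0.15·log₂(0.15) = 0.4105
−0.37·log₂(0.37) = 0.5307
Sum ≈ 2.1328 → 2.133 bits.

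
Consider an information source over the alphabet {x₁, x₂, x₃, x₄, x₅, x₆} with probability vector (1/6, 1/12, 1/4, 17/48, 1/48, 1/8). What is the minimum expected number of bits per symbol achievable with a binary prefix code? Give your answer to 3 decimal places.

Repeatedly combine the two least-probable nodes; the expected code length is the sum of the merged weights.
merge 1/48 + 1/12 → 5/48
merge 5/48 + 1/8 → 11/48
merge 1/6 + 11/48 → 19/48
merge 1/4 + 17/48 → 29/48
merge 19/48 + 29/48 → 1
L = 5/48 + 11/48 + 19/48 + 29/48 + 1 = 7/3 ≈ 2.333 bits/symbol.

2.333 bits/symbol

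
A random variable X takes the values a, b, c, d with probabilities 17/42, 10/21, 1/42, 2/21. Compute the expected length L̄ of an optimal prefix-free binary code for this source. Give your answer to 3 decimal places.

1.643 bits/symbol

Repeatedly combine the two least-probable nodes; the expected code length is the sum of the merged weights.
merge 1/42 + 2/21 → 5/42
merge 5/42 + 17/42 → 11/21
merge 10/21 + 11/21 → 1
L = 5/42 + 11/21 + 1 = 23/14 ≈ 1.643 bits/symbol.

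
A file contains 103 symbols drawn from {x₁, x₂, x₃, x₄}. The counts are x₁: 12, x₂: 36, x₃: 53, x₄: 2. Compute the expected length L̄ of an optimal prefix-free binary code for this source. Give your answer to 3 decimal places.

1.621 bits/symbol

Probabilities are the counts divided by 103.
Repeatedly combine the two least-probable nodes; the expected code length is the sum of the merged weights.
merge 2/103 + 12/103 → 14/103
merge 14/103 + 36/103 → 50/103
merge 50/103 + 53/103 → 1
L = 14/103 + 50/103 + 1 = 167/103 ≈ 1.621 bits/symbol.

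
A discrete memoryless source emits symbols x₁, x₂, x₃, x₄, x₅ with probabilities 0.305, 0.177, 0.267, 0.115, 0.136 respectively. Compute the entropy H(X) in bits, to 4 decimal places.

H = −Σ pᵢ log₂ pᵢ.
−0.305·log₂(0.305) = 0.5225
−0.177·log₂(0.177) = 0.4422
−0.267·log₂(0.267) = 0.5087
−0.115·log₂(0.115) = 0.3588
−0.136·log₂(0.136) = 0.3915
Sum ≈ 2.2236 → 2.2236 bits.

2.2236 bits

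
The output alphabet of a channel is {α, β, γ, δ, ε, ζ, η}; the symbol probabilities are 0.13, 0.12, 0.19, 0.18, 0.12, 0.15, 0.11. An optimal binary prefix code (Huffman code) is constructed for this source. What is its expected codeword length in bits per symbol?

2.81 bits/symbol

Repeatedly combine the two least-probable nodes; the expected code length is the sum of the merged weights.
merge 11/100 + 3/25 → 23/100
merge 3/25 + 13/100 → 1/4
merge 3/20 + 9/50 → 33/100
merge 19/100 + 23/100 → 21/50
merge 1/4 + 33/100 → 29/50
merge 21/50 + 29/50 → 1
L = 23/100 + 1/4 + 33/100 + 21/50 + 29/50 + 1 = 281/100 = 2.81 bits/symbol.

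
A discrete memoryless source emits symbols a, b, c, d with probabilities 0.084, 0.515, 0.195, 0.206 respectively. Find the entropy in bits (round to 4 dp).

H = −Σ pᵢ log₂ pᵢ.
−0.084·log₂(0.084) = 0.3002
−0.515·log₂(0.515) = 0.4930
−0.195·log₂(0.195) = 0.4599
−0.206·log₂(0.206) = 0.4695
Sum ≈ 1.7226 → 1.7226 bits.

1.7226 bits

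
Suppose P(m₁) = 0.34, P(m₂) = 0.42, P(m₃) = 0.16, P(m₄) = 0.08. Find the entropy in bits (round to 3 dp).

H = −Σ pᵢ log₂ pᵢ.
−0.34·log₂(0.34) = 0.5292
−0.42·log₂(0.42) = 0.5256
−0.16·log₂(0.16) = 0.4230
−0.08·log₂(0.08) = 0.2915
Sum ≈ 1.7693 → 1.769 bits.

1.769 bits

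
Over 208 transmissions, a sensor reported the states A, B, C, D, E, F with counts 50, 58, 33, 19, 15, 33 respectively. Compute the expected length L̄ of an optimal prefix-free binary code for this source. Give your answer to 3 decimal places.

2.481 bits/symbol

Probabilities are the counts divided by 208.
Repeatedly combine the two least-probable nodes; the expected code length is the sum of the merged weights.
merge 15/208 + 19/208 → 17/104
merge 33/208 + 33/208 → 33/104
merge 17/104 + 25/104 → 21/52
merge 29/104 + 33/104 → 31/52
merge 21/52 + 31/52 → 1
L = 17/104 + 33/104 + 21/52 + 31/52 + 1 = 129/52 ≈ 2.481 bits/symbol.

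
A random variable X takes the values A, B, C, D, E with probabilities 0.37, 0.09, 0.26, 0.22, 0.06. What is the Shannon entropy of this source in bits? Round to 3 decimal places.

2.073 bits

H = −Σ pᵢ log₂ pᵢ.
−0.37·log₂(0.37) = 0.5307
−0.09·log₂(0.09) = 0.3127
−0.26·log₂(0.26) = 0.5053
−0.22·log₂(0.22) = 0.4806
−0.06·log₂(0.06) = 0.2435
Sum ≈ 2.0728 → 2.073 bits.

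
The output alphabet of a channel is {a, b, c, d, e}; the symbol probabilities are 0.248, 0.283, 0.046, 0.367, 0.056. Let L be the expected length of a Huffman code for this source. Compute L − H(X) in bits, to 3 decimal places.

Entropy H = −Σ p log₂ p ≈ 1.9822 bits.
Huffman merges: 23/500+7/125→51/500; 51/500+31/125→7/20; 283/1000+7/20→633/1000; 367/1000+633/1000→1. L = 417/200 ≈ 2.0850.
L − H = 2.0850 − 1.9822 = 0.103 bits.

0.103 bits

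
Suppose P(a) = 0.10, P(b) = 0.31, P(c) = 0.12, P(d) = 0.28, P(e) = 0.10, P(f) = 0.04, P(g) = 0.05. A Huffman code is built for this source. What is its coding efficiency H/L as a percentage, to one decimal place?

Entropy H = −Σ p log₂ p ≈ 2.4713 bits.
Huffman merges: 1/25+1/20→9/100; 9/100+1/10→19/100; 1/10+3/25→11/50; 19/100+11/50→41/100; 7/25+31/100→59/100; 41/100+59/100→1. L = 5/2 ≈ 2.5000.
Efficiency = H/L = 2.4713/2.5000 = 98.9%.

98.9%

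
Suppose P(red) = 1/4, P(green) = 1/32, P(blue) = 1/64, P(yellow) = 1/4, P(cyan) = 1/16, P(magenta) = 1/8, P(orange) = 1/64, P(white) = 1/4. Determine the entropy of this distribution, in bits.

2.46875 bits

Each probability is a power of 1/2, so log₂(1/p) is an integer.
H = Σ p·log₂(1/p) = 1/4·2 + 1/32·5 + 1/64·6 + 1/4·2 + 1/16·4 + 1/8·3 + 1/64·6 + 1/4·2 = 2.46875 bits.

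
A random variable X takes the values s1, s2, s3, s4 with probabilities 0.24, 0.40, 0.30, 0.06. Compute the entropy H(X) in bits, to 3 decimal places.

1.788 bits

H = −Σ pᵢ log₂ pᵢ.
−0.24·log₂(0.24) = 0.4941
−0.40·log₂(0.40) = 0.5288
−0.30·log₂(0.30) = 0.5211
−0.06·log₂(0.06) = 0.2435
Sum ≈ 1.7875 → 1.788 bits.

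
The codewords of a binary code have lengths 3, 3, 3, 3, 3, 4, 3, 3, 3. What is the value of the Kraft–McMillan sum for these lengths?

1.0625

With common denominator 2^4 = 16: Σ 2^(−ℓᵢ) = 2/16 + 2/16 + 2/16 + 2/16 + 2/16 + 1/16 + 2/16 + 2/16 + 2/16 = 17/16 = 1.0625.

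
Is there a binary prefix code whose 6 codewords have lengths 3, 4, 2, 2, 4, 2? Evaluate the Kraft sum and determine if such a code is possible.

1; yes

With common denominator 2^4 = 16: Σ 2^(−ℓᵢ) = 2/16 + 1/16 + 4/16 + 4/16 + 1/16 + 4/16 = 16/16 = 1.
Kraft's inequality requires Σ ≤ 1; here Σ = 1 ≤ 1, so such a prefix code exists.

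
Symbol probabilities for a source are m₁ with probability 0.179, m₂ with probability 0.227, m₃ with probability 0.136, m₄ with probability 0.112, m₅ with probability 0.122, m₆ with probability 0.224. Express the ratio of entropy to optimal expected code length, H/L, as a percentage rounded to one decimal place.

Entropy H = −Σ p log₂ p ≈ 2.5288 bits.
Huffman merges: 14/125+61/500→117/500; 17/125+179/1000→63/200; 28/125+227/1000→451/1000; 117/500+63/200→549/1000; 451/1000+549/1000→1. L = 2549/1000 ≈ 2.5490.
Efficiency = H/L = 2.5288/2.5490 = 99.2%.

99.2%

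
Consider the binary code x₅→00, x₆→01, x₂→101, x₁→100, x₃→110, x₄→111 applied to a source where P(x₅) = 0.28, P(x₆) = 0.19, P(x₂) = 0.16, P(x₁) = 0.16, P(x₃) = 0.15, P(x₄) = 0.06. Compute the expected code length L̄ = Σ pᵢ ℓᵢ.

2.53 bits/symbol

L̄ = Σ pᵢ·ℓᵢ = 0.28·2 + 0.19·2 + 0.16·3 + 0.16·3 + 0.15·3 + 0.06·3 = 2.53 bits/symbol.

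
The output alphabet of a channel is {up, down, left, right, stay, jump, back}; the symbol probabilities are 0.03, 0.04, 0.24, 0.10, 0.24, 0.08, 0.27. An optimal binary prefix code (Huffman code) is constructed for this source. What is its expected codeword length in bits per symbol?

Repeatedly combine the two least-probable nodes; the expected code length is the sum of the merged weights.
merge 3/100 + 1/25 → 7/100
merge 7/100 + 2/25 → 3/20
merge 1/10 + 3/20 → 1/4
merge 6/25 + 6/25 → 12/25
merge 1/4 + 27/100 → 13/25
merge 12/25 + 13/25 → 1
L = 7/100 + 3/20 + 1/4 + 12/25 + 13/25 + 1 = 247/100 = 2.47 bits/symbol.

2.47 bits/symbol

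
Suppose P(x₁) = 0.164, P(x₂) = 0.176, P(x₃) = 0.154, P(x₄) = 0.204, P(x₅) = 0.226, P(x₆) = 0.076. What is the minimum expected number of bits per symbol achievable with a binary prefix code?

2.57 bits/symbol

Repeatedly combine the two least-probable nodes; the expected code length is the sum of the merged weights.
merge 19/250 + 77/500 → 23/100
merge 41/250 + 22/125 → 17/50
merge 51/250 + 113/500 → 43/100
merge 23/100 + 17/50 → 57/100
merge 43/100 + 57/100 → 1
L = 23/100 + 17/50 + 43/100 + 57/100 + 1 = 257/100 = 2.57 bits/symbol.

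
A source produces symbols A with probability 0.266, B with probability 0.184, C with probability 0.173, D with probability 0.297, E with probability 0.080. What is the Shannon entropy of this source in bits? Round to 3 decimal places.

2.207 bits

H = −Σ pᵢ log₂ pᵢ.
−0.266·log₂(0.266) = 0.5082
−0.184·log₂(0.184) = 0.4494
−0.173·log₂(0.173) = 0.4379
−0.297·log₂(0.297) = 0.5202
−0.080·log₂(0.080) = 0.2915
Sum ≈ 2.2071 → 2.207 bits.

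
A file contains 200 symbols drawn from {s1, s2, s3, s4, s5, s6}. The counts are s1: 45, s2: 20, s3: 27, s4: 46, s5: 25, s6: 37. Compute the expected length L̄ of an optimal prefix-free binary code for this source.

Probabilities are the counts divided by 200.
Repeatedly combine the two least-probable nodes; the expected code length is the sum of the merged weights.
merge 1/10 + 1/8 → 9/40
merge 27/200 + 37/200 → 8/25
merge 9/40 + 9/40 → 9/20
merge 23/100 + 8/25 → 11/20
merge 9/20 + 11/20 → 1
L = 9/40 + 8/25 + 9/20 + 11/20 + 1 = 509/200 = 2.545 bits/symbol.

2.545 bits/symbol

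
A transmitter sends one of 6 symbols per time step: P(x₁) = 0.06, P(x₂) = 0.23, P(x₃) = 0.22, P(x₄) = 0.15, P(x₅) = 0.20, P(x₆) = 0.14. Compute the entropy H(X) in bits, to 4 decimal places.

H = −Σ pᵢ log₂ pᵢ.
−0.06·log₂(0.06) = 0.2435
−0.23·log₂(0.23) = 0.4877
−0.22·log₂(0.22) = 0.4806
−0.15·log₂(0.15) = 0.4105
−0.20·log₂(0.20) = 0.4644
−0.14·log₂(0.14) = 0.3971
Sum ≈ 2.4838 → 2.4838 bits.

2.4838 bits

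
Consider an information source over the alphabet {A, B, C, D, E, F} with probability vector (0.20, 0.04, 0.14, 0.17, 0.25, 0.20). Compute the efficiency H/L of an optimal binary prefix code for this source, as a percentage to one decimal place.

96.7%

Entropy H = −Σ p log₂ p ≈ 2.4462 bits.
Huffman merges: 1/25+7/50→9/50; 17/100+9/50→7/20; 1/5+1/5→2/5; 1/4+7/20→3/5; 2/5+3/5→1. L = 253/100 ≈ 2.5300.
Efficiency = H/L = 2.4462/2.5300 = 96.7%.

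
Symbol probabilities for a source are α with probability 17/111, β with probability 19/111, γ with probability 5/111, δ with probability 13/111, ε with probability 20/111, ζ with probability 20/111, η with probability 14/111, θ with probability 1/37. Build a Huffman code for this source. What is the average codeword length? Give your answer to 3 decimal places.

Repeatedly combine the two least-probable nodes; the expected code length is the sum of the merged weights.
merge 1/37 + 5/111 → 8/111
merge 8/111 + 13/111 → 7/37
merge 14/111 + 17/111 → 31/111
merge 19/111 + 20/111 → 13/37
merge 20/111 + 7/37 → 41/111
merge 31/111 + 13/37 → 70/111
merge 41/111 + 70/111 → 1
L = 8/111 + 7/37 + 31/111 + 13/37 + 41/111 + 70/111 + 1 = 107/37 ≈ 2.892 bits/symbol.

2.892 bits/symbol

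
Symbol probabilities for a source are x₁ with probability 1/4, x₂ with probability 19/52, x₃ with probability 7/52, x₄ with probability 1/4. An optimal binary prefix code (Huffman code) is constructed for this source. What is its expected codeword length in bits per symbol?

Repeatedly combine the two least-probable nodes; the expected code length is the sum of the merged weights.
merge 7/52 + 1/4 → 5/13
merge 1/4 + 19/52 → 8/13
merge 5/13 + 8/13 → 1
L = 5/13 + 8/13 + 1 = 2 bits/symbol.

2 bits/symbol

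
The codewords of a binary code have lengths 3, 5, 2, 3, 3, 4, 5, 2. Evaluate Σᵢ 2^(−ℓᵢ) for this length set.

1

With common denominator 2^5 = 32: Σ 2^(−ℓᵢ) = 4/32 + 1/32 + 8/32 + 4/32 + 4/32 + 2/32 + 1/32 + 8/32 = 32/32 = 1.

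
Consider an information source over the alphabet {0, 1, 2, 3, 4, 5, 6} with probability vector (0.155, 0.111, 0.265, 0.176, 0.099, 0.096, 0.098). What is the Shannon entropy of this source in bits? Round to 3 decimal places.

H = −Σ pᵢ log₂ pᵢ.
−0.155·log₂(0.155) = 0.4169
−0.111·log₂(0.111) = 0.3520
−0.265·log₂(0.265) = 0.5077
−0.176·log₂(0.176) = 0.4411
−0.099·log₂(0.099) = 0.3303
−0.096·log₂(0.096) = 0.3246
−0.098·log₂(0.098) = 0.3284
Sum ≈ 2.7010 → 2.701 bits.

2.701 bits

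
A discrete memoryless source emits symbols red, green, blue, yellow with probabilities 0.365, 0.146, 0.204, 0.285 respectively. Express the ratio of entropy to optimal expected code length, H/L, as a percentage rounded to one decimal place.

96.7%

Entropy H = −Σ p log₂ p ≈ 1.9200 bits.
Huffman merges: 73/500+51/250→7/20; 57/200+7/20→127/200; 73/200+127/200→1. L = 397/200 ≈ 1.9850.
Efficiency = H/L = 1.9200/1.9850 = 96.7%.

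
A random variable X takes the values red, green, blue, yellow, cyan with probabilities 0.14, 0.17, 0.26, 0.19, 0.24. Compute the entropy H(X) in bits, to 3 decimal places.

2.286 bits

H = −Σ pᵢ log₂ pᵢ.
−0.14·log₂(0.14) = 0.3971
−0.17·log₂(0.17) = 0.4346
−0.26·log₂(0.26) = 0.5053
−0.19·log₂(0.19) = 0.4552
−0.24·log₂(0.24) = 0.4941
Sum ≈ 2.2863 → 2.286 bits.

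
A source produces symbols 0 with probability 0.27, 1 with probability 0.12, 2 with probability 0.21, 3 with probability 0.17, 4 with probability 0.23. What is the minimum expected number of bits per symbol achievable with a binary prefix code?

Repeatedly combine the two least-probable nodes; the expected code length is the sum of the merged weights.
merge 3/25 + 17/100 → 29/100
merge 21/100 + 23/100 → 11/25
merge 27/100 + 29/100 → 14/25
merge 11/25 + 14/25 → 1
L = 29/100 + 11/25 + 14/25 + 1 = 229/100 = 2.29 bits/symbol.

2.29 bits/symbol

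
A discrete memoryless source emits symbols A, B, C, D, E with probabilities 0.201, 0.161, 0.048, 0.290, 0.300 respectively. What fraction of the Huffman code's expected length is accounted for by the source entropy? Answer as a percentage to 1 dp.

96.8%

Entropy H = −Σ p log₂ p ≈ 2.1387 bits.
Huffman merges: 6/125+161/1000→209/1000; 201/1000+209/1000→41/100; 29/100+3/10→59/100; 41/100+59/100→1. L = 2209/1000 ≈ 2.2090.
Efficiency = H/L = 2.1387/2.2090 = 96.8%.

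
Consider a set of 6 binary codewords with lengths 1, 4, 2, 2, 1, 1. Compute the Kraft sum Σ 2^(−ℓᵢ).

With common denominator 2^4 = 16: Σ 2^(−ℓᵢ) = 8/16 + 1/16 + 4/16 + 4/16 + 8/16 + 8/16 = 33/16 = 2.0625.

2.0625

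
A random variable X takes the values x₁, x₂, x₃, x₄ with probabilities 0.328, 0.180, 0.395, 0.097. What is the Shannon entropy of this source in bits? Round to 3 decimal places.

1.829 bits

H = −Σ pᵢ log₂ pᵢ.
−0.328·log₂(0.328) = 0.5275
−0.180·log₂(0.180) = 0.4453
−0.395·log₂(0.395) = 0.5293
−0.097·log₂(0.097) = 0.3265
Sum ≈ 1.8286 → 1.829 bits.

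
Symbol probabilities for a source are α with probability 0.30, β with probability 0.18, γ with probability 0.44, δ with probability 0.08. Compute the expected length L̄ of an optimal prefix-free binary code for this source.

1.82 bits/symbol

Repeatedly combine the two least-probable nodes; the expected code length is the sum of the merged weights.
merge 2/25 + 9/50 → 13/50
merge 13/50 + 3/10 → 14/25
merge 11/25 + 14/25 → 1
L = 13/50 + 14/25 + 1 = 91/50 = 1.82 bits/symbol.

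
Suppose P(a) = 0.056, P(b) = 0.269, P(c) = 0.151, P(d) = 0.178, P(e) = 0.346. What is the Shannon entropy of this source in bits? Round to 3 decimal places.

H = −Σ pᵢ log₂ pᵢ.
−0.056·log₂(0.056) = 0.2329
−0.269·log₂(0.269) = 0.5096
−0.151·log₂(0.151) = 0.4118
−0.178·log₂(0.178) = 0.4432
−0.346·log₂(0.346) = 0.5298
Sum ≈ 2.1273 → 2.127 bits.

2.127 bits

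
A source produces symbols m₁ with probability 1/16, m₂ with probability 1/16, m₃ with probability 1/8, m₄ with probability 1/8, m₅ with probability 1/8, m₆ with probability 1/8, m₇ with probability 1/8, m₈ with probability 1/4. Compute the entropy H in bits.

2.875 bits

Each probability is a power of 1/2, so log₂(1/p) is an integer.
H = Σ p·log₂(1/p) = 1/16·4 + 1/16·4 + 1/8·3 + 1/8·3 + 1/8·3 + 1/8·3 + 1/8·3 + 1/4·2 = 2.875 bits.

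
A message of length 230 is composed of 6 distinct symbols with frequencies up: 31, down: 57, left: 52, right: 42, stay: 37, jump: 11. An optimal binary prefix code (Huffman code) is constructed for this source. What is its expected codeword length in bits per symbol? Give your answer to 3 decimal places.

Probabilities are the counts divided by 230.
Repeatedly combine the two least-probable nodes; the expected code length is the sum of the merged weights.
merge 11/230 + 31/230 → 21/115
merge 37/230 + 21/115 → 79/230
merge 21/115 + 26/115 → 47/115
merge 57/230 + 79/230 → 68/115
merge 47/115 + 68/115 → 1
L = 21/115 + 79/230 + 47/115 + 68/115 + 1 = 581/230 ≈ 2.526 bits/symbol.

2.526 bits/symbol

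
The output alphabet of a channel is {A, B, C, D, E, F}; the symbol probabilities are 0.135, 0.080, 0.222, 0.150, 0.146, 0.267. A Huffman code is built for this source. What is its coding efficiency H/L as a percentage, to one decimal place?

99.1%

Entropy H = −Σ p log₂ p ≈ 2.4881 bits.
Huffman merges: 2/25+27/200→43/200; 73/500+3/20→37/125; 43/200+111/500→437/1000; 267/1000+37/125→563/1000; 437/1000+563/1000→1. L = 2511/1000 ≈ 2.5110.
Efficiency = H/L = 2.4881/2.5110 = 99.1%.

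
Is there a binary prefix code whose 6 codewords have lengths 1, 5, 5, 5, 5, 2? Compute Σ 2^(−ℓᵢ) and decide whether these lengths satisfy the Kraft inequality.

0.875; yes

With common denominator 2^5 = 32: Σ 2^(−ℓᵢ) = 16/32 + 1/32 + 1/32 + 1/32 + 1/32 + 8/32 = 28/32 = 0.875.
Kraft's inequality requires Σ ≤ 1; here Σ = 0.875 ≤ 1, so such a prefix code exists.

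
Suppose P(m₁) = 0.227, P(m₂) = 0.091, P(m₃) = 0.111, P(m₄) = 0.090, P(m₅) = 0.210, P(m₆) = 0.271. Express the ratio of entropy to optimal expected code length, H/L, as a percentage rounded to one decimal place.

99.0%

Entropy H = −Σ p log₂ p ≈ 2.4482 bits.
Huffman merges: 9/100+91/1000→181/1000; 111/1000+181/1000→73/250; 21/100+227/1000→437/1000; 271/1000+73/250→563/1000; 437/1000+563/1000→1. L = 2473/1000 ≈ 2.4730.
Efficiency = H/L = 2.4482/2.4730 = 99.0%.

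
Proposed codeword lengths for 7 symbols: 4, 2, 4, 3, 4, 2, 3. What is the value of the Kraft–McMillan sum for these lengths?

0.9375

With common denominator 2^4 = 16: Σ 2^(−ℓᵢ) = 1/16 + 4/16 + 1/16 + 2/16 + 1/16 + 4/16 + 2/16 = 15/16 = 0.9375.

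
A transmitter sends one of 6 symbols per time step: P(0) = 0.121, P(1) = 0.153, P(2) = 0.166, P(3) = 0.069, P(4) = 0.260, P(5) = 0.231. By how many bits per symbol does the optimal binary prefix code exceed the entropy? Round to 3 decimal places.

0.036 bits

Entropy H = −Σ p log₂ p ≈ 2.4729 bits.
Huffman merges: 69/1000+121/1000→19/100; 153/1000+83/500→319/1000; 19/100+231/1000→421/1000; 13/50+319/1000→579/1000; 421/1000+579/1000→1. L = 2509/1000 ≈ 2.5090.
L − H = 2.5090 − 2.4729 = 0.036 bits.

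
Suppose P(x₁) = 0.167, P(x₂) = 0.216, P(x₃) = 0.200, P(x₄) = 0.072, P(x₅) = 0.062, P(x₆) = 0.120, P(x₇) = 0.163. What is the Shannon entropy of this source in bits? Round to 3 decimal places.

2.689 bits

H = −Σ pᵢ log₂ pᵢ.
−0.167·log₂(0.167) = 0.4312
−0.216·log₂(0.216) = 0.4776
−0.200·log₂(0.200) = 0.4644
−0.072·log₂(0.072) = 0.2733
−0.062·log₂(0.062) = 0.2487
−0.120·log₂(0.120) = 0.3671
−0.163·log₂(0.163) = 0.4266
Sum ≈ 2.6888 → 2.689 bits.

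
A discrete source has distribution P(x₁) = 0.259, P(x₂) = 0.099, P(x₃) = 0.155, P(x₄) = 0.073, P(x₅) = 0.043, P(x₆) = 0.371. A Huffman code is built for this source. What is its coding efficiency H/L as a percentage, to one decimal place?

Entropy H = −Σ p log₂ p ≈ 2.2536 bits.
Huffman merges: 43/1000+73/1000→29/250; 99/1000+29/250→43/200; 31/200+43/200→37/100; 259/1000+37/100→629/1000; 371/1000+629/1000→1. L = 233/100 ≈ 2.3300.
Efficiency = H/L = 2.2536/2.3300 = 96.7%.

96.7%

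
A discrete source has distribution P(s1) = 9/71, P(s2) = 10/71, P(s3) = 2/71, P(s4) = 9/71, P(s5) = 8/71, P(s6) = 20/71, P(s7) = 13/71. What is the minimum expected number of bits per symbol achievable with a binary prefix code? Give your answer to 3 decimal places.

Repeatedly combine the two least-probable nodes; the expected code length is the sum of the merged weights.
merge 2/71 + 8/71 → 10/71
merge 9/71 + 9/71 → 18/71
merge 10/71 + 10/71 → 20/71
merge 13/71 + 18/71 → 31/71
merge 20/71 + 20/71 → 40/71
merge 31/71 + 40/71 → 1
L = 10/71 + 18/71 + 20/71 + 31/71 + 40/71 + 1 = 190/71 ≈ 2.676 bits/symbol.

2.676 bits/symbol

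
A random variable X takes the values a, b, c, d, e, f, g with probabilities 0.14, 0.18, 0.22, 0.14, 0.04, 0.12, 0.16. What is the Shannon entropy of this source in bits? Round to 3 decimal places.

H = −Σ pᵢ log₂ pᵢ.
−0.14·log₂(0.14) = 0.3971
−0.18·log₂(0.18) = 0.4453
−0.22·log₂(0.22) = 0.4806
−0.14·log₂(0.14) = 0.3971
−0.04·log₂(0.04) = 0.1858
−0.12·log₂(0.12) = 0.3671
−0.16·log₂(0.16) = 0.4230
Sum ≈ 2.6959 → 2.696 bits.

2.696 bits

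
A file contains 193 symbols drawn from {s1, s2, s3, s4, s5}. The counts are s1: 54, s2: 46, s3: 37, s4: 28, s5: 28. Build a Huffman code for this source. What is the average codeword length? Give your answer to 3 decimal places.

2.290 bits/symbol

Probabilities are the counts divided by 193.
Repeatedly combine the two least-probable nodes; the expected code length is the sum of the merged weights.
merge 28/193 + 28/193 → 56/193
merge 37/193 + 46/193 → 83/193
merge 54/193 + 56/193 → 110/193
merge 83/193 + 110/193 → 1
L = 56/193 + 83/193 + 110/193 + 1 = 442/193 ≈ 2.290 bits/symbol.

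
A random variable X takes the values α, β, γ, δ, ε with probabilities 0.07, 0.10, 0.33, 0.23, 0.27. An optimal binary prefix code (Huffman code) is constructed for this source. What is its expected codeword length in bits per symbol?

Repeatedly combine the two least-probable nodes; the expected code length is the sum of the merged weights.
merge 7/100 + 1/10 → 17/100
merge 17/100 + 23/100 → 2/5
merge 27/100 + 33/100 → 3/5
merge 2/5 + 3/5 → 1
L = 17/100 + 2/5 + 3/5 + 1 = 217/100 = 2.17 bits/symbol.

2.17 bits/symbol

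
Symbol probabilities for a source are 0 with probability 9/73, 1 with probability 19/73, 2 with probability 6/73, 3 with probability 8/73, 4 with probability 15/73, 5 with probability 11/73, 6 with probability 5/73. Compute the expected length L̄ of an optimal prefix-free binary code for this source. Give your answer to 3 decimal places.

Repeatedly combine the two least-probable nodes; the expected code length is the sum of the merged weights.
merge 5/73 + 6/73 → 11/73
merge 8/73 + 9/73 → 17/73
merge 11/73 + 11/73 → 22/73
merge 15/73 + 17/73 → 32/73
merge 19/73 + 22/73 → 41/73
merge 32/73 + 41/73 → 1
L = 11/73 + 17/73 + 22/73 + 32/73 + 41/73 + 1 = 196/73 ≈ 2.685 bits/symbol.

2.685 bits/symbol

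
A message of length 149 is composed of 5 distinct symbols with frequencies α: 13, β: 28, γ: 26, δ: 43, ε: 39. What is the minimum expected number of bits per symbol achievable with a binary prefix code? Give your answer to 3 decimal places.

2.262 bits/symbol

Probabilities are the counts divided by 149.
Repeatedly combine the two least-probable nodes; the expected code length is the sum of the merged weights.
merge 13/149 + 26/149 → 39/149
merge 28/149 + 39/149 → 67/149
merge 39/149 + 43/149 → 82/149
merge 67/149 + 82/149 → 1
L = 39/149 + 67/149 + 82/149 + 1 = 337/149 ≈ 2.262 bits/symbol.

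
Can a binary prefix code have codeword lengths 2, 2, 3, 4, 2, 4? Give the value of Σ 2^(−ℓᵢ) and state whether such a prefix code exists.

With common denominator 2^4 = 16: Σ 2^(−ℓᵢ) = 4/16 + 4/16 + 2/16 + 1/16 + 4/16 + 1/16 = 16/16 = 1.
Kraft's inequality requires Σ ≤ 1; here Σ = 1 ≤ 1, so such a prefix code exists.

1; yes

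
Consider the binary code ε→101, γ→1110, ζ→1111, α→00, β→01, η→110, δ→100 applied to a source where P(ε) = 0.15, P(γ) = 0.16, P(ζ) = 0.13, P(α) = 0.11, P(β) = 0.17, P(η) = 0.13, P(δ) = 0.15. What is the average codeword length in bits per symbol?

3.01 bits/symbol

L̄ = Σ pᵢ·ℓᵢ = 0.15·3 + 0.16·4 + 0.13·4 + 0.11·2 + 0.17·2 + 0.13·3 + 0.15·3 = 3.01 bits/symbol.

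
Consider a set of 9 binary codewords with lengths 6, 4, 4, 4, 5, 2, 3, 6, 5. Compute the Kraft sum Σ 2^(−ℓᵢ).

0.65625

With common denominator 2^6 = 64: Σ 2^(−ℓᵢ) = 1/64 + 4/64 + 4/64 + 4/64 + 2/64 + 16/64 + 8/64 + 1/64 + 2/64 = 42/64 = 0.65625.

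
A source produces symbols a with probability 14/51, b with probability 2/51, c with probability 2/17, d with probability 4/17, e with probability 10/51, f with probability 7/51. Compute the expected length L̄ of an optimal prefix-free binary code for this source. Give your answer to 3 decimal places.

2.451 bits/symbol

Repeatedly combine the two least-probable nodes; the expected code length is the sum of the merged weights.
merge 2/51 + 2/17 → 8/51
merge 7/51 + 8/51 → 5/17
merge 10/51 + 4/17 → 22/51
merge 14/51 + 5/17 → 29/51
merge 22/51 + 29/51 → 1
L = 8/51 + 5/17 + 22/51 + 29/51 + 1 = 125/51 ≈ 2.451 bits/symbol.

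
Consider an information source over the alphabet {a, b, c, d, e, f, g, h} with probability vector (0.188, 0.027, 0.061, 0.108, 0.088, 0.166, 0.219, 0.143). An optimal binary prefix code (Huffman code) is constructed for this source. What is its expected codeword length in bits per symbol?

2.857 bits/symbol

Repeatedly combine the two least-probable nodes; the expected code length is the sum of the merged weights.
merge 27/1000 + 61/1000 → 11/125
merge 11/125 + 11/125 → 22/125
merge 27/250 + 143/1000 → 251/1000
merge 83/500 + 22/125 → 171/500
merge 47/250 + 219/1000 → 407/1000
merge 251/1000 + 171/500 → 593/1000
merge 407/1000 + 593/1000 → 1
L = 11/125 + 22/125 + 251/1000 + 171/500 + 407/1000 + 593/1000 + 1 = 2857/1000 = 2.857 bits/symbol.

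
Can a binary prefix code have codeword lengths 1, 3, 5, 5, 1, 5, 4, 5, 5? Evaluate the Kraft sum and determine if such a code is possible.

With common denominator 2^5 = 32: Σ 2^(−ℓᵢ) = 16/32 + 4/32 + 1/32 + 1/32 + 16/32 + 1/32 + 2/32 + 1/32 + 1/32 = 43/32 = 1.34375.
Kraft's inequality requires Σ ≤ 1; here Σ = 1.34375 > 1, so no such prefix code exists.

1.34375; no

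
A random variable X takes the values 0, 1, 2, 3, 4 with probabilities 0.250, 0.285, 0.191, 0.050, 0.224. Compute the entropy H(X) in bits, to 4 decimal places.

2.1719 bits

H = −Σ pᵢ log₂ pᵢ.
−0.250·log₂(0.250) = 0.5000
−0.285·log₂(0.285) = 0.5161
−0.191·log₂(0.191) = 0.4562
−0.050·log₂(0.050) = 0.2161
−0.224·log₂(0.224) = 0.4835
Sum ≈ 2.1719 → 2.1719 bits.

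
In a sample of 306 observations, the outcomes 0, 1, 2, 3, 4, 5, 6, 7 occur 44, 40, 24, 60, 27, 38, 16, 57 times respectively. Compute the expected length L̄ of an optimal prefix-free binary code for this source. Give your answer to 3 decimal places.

2.935 bits/symbol

Probabilities are the counts divided by 306.
Repeatedly combine the two least-probable nodes; the expected code length is the sum of the merged weights.
merge 8/153 + 4/51 → 20/153
merge 3/34 + 19/153 → 65/306
merge 20/153 + 20/153 → 40/153
merge 22/153 + 19/102 → 101/306
merge 10/51 + 65/306 → 125/306
merge 40/153 + 101/306 → 181/306
merge 125/306 + 181/306 → 1
L = 20/153 + 65/306 + 40/153 + 101/306 + 125/306 + 181/306 + 1 = 449/153 ≈ 2.935 bits/symbol.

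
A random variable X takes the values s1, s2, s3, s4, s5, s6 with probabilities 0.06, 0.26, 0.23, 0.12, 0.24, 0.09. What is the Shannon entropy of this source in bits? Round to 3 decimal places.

2.410 bits

H = −Σ pᵢ log₂ pᵢ.
−0.06·log₂(0.06) = 0.2435
−0.26·log₂(0.26) = 0.5053
−0.23·log₂(0.23) = 0.4877
−0.12·log₂(0.12) = 0.3671
−0.24·log₂(0.24) = 0.4941
−0.09·log₂(0.09) = 0.3127
Sum ≈ 2.4103 → 2.410 bits.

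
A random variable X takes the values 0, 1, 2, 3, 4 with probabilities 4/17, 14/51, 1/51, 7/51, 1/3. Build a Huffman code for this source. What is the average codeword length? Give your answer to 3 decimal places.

2.157 bits/symbol

Repeatedly combine the two least-probable nodes; the expected code length is the sum of the merged weights.
merge 1/51 + 7/51 → 8/51
merge 8/51 + 4/17 → 20/51
merge 14/51 + 1/3 → 31/51
merge 20/51 + 31/51 → 1
L = 8/51 + 20/51 + 31/51 + 1 = 110/51 ≈ 2.157 bits/symbol.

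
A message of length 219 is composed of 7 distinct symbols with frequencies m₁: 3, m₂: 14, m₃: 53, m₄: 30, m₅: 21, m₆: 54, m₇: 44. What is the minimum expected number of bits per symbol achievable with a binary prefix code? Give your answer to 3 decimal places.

Probabilities are the counts divided by 219.
Repeatedly combine the two least-probable nodes; the expected code length is the sum of the merged weights.
merge 1/73 + 14/219 → 17/219
merge 17/219 + 7/73 → 38/219
merge 10/73 + 38/219 → 68/219
merge 44/219 + 53/219 → 97/219
merge 18/73 + 68/219 → 122/219
merge 97/219 + 122/219 → 1
L = 17/219 + 38/219 + 68/219 + 97/219 + 122/219 + 1 = 187/73 ≈ 2.562 bits/symbol.

2.562 bits/symbol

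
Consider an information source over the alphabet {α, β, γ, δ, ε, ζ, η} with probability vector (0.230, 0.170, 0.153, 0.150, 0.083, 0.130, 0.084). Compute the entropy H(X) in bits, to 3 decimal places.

H = −Σ pᵢ log₂ pᵢ.
−0.230·log₂(0.230) = 0.4877
−0.170·log₂(0.170) = 0.4346
−0.153·log₂(0.153) = 0.4144
−0.150·log₂(0.150) = 0.4105
−0.083·log₂(0.083) = 0.2980
−0.130·log₂(0.130) = 0.3826
−0.084·log₂(0.084) = 0.3002
Sum ≈ 2.7280 → 2.728 bits.

2.728 bits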